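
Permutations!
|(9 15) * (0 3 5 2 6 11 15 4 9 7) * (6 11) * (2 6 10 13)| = 10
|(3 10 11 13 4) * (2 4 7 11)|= |(2 4 3 10)(7 11 13)|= 12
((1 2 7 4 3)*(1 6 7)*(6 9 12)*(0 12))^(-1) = ((0 12 6 7 4 3 9)(1 2))^(-1) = (0 9 3 4 7 6 12)(1 2)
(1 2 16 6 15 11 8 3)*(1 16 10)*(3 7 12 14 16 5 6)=[0, 2, 10, 5, 4, 6, 15, 12, 7, 9, 1, 8, 14, 13, 16, 11, 3]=(1 2 10)(3 5 6 15 11 8 7 12 14 16)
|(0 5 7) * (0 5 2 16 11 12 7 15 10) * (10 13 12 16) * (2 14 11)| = 30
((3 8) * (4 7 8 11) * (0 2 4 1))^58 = ((0 2 4 7 8 3 11 1))^58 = (0 4 8 11)(1 2 7 3)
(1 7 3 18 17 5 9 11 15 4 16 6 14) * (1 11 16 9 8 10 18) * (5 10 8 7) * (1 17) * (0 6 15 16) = (0 6 14 11 16 15 4 9)(1 5 7 3 17 10 18) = [6, 5, 2, 17, 9, 7, 14, 3, 8, 0, 18, 16, 12, 13, 11, 4, 15, 10, 1]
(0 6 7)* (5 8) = [6, 1, 2, 3, 4, 8, 7, 0, 5] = (0 6 7)(5 8)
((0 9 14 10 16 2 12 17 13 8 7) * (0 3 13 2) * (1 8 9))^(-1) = (0 16 10 14 9 13 3 7 8 1)(2 17 12)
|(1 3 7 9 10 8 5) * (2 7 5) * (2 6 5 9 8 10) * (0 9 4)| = 10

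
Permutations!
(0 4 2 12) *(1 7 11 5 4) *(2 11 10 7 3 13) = (0 1 3 13 2 12)(4 11 5)(7 10) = [1, 3, 12, 13, 11, 4, 6, 10, 8, 9, 7, 5, 0, 2]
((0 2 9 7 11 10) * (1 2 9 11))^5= ((0 9 7 1 2 11 10))^5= (0 11 1 9 10 2 7)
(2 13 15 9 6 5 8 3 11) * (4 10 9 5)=(2 13 15 5 8 3 11)(4 10 9 6)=[0, 1, 13, 11, 10, 8, 4, 7, 3, 6, 9, 2, 12, 15, 14, 5]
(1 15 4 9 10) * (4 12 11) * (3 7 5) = (1 15 12 11 4 9 10)(3 7 5) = [0, 15, 2, 7, 9, 3, 6, 5, 8, 10, 1, 4, 11, 13, 14, 12]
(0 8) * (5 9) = (0 8)(5 9) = [8, 1, 2, 3, 4, 9, 6, 7, 0, 5]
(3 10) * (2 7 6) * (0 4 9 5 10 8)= [4, 1, 7, 8, 9, 10, 2, 6, 0, 5, 3]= (0 4 9 5 10 3 8)(2 7 6)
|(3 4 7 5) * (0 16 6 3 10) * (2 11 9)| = 24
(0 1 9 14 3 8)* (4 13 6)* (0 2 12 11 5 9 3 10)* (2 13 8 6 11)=[1, 3, 12, 6, 8, 9, 4, 7, 13, 14, 0, 5, 2, 11, 10]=(0 1 3 6 4 8 13 11 5 9 14 10)(2 12)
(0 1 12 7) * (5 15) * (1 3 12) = (0 3 12 7)(5 15) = [3, 1, 2, 12, 4, 15, 6, 0, 8, 9, 10, 11, 7, 13, 14, 5]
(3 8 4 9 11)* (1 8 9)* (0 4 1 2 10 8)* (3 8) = (0 4 2 10 3 9 11 8 1) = [4, 0, 10, 9, 2, 5, 6, 7, 1, 11, 3, 8]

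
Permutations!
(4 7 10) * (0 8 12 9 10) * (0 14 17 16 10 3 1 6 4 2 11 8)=[0, 6, 11, 1, 7, 5, 4, 14, 12, 3, 2, 8, 9, 13, 17, 15, 10, 16]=(1 6 4 7 14 17 16 10 2 11 8 12 9 3)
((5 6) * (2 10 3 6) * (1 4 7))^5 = (10)(1 7 4)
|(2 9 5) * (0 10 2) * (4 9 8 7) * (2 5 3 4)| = 3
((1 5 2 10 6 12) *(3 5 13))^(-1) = (1 12 6 10 2 5 3 13)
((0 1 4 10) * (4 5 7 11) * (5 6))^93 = (0 11 6 10 7 1 4 5)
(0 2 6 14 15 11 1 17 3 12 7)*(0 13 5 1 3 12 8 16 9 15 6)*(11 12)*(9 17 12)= (0 2)(1 12 7 13 5)(3 8 16 17 11)(6 14)(9 15)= [2, 12, 0, 8, 4, 1, 14, 13, 16, 15, 10, 3, 7, 5, 6, 9, 17, 11]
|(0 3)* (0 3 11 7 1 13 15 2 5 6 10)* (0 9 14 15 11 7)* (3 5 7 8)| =14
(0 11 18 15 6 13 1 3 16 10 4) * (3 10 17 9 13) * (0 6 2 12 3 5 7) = (0 11 18 15 2 12 3 16 17 9 13 1 10 4 6 5 7) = [11, 10, 12, 16, 6, 7, 5, 0, 8, 13, 4, 18, 3, 1, 14, 2, 17, 9, 15]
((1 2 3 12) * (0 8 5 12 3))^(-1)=(0 2 1 12 5 8)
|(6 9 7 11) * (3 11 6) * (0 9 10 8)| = 6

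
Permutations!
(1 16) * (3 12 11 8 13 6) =(1 16)(3 12 11 8 13 6) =[0, 16, 2, 12, 4, 5, 3, 7, 13, 9, 10, 8, 11, 6, 14, 15, 1]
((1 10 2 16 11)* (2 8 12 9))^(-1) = (1 11 16 2 9 12 8 10) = ((1 10 8 12 9 2 16 11))^(-1)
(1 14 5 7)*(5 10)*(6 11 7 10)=(1 14 6 11 7)(5 10)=[0, 14, 2, 3, 4, 10, 11, 1, 8, 9, 5, 7, 12, 13, 6]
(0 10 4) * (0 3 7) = (0 10 4 3 7) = [10, 1, 2, 7, 3, 5, 6, 0, 8, 9, 4]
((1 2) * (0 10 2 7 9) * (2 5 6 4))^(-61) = ((0 10 5 6 4 2 1 7 9))^(-61) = (0 5 4 1 9 10 6 2 7)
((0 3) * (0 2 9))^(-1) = (0 9 2 3)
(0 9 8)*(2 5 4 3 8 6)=(0 9 6 2 5 4 3 8)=[9, 1, 5, 8, 3, 4, 2, 7, 0, 6]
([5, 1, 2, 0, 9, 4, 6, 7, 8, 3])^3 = [9, 1, 2, 4, 0, 3, 6, 7, 8, 5]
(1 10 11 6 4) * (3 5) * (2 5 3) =(1 10 11 6 4)(2 5) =[0, 10, 5, 3, 1, 2, 4, 7, 8, 9, 11, 6]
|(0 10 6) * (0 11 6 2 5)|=|(0 10 2 5)(6 11)|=4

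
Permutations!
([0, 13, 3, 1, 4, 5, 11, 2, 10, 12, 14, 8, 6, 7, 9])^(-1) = [0, 3, 7, 2, 4, 5, 12, 13, 11, 14, 8, 6, 9, 1, 10]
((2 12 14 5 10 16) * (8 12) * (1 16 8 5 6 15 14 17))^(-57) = ((1 16 2 5 10 8 12 17)(6 15 14))^(-57) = (1 17 12 8 10 5 2 16)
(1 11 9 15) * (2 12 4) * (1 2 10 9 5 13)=(1 11 5 13)(2 12 4 10 9 15)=[0, 11, 12, 3, 10, 13, 6, 7, 8, 15, 9, 5, 4, 1, 14, 2]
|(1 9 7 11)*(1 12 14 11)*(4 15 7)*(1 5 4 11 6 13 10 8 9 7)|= 40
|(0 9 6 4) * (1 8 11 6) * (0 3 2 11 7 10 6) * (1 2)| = 28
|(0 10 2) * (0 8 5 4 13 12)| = 8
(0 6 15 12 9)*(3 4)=(0 6 15 12 9)(3 4)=[6, 1, 2, 4, 3, 5, 15, 7, 8, 0, 10, 11, 9, 13, 14, 12]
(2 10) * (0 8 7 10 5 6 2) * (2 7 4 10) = (0 8 4 10)(2 5 6 7) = [8, 1, 5, 3, 10, 6, 7, 2, 4, 9, 0]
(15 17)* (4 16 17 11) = (4 16 17 15 11) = [0, 1, 2, 3, 16, 5, 6, 7, 8, 9, 10, 4, 12, 13, 14, 11, 17, 15]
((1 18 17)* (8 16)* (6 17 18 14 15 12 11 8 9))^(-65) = (18)(1 8)(6 12)(9 15)(11 17)(14 16)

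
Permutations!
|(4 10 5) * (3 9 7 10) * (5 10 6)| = |(10)(3 9 7 6 5 4)| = 6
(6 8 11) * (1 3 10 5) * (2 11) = (1 3 10 5)(2 11 6 8) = [0, 3, 11, 10, 4, 1, 8, 7, 2, 9, 5, 6]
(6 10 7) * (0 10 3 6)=(0 10 7)(3 6)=[10, 1, 2, 6, 4, 5, 3, 0, 8, 9, 7]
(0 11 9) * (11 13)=(0 13 11 9)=[13, 1, 2, 3, 4, 5, 6, 7, 8, 0, 10, 9, 12, 11]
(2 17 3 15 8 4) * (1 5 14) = (1 5 14)(2 17 3 15 8 4) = [0, 5, 17, 15, 2, 14, 6, 7, 4, 9, 10, 11, 12, 13, 1, 8, 16, 3]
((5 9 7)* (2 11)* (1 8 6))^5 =((1 8 6)(2 11)(5 9 7))^5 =(1 6 8)(2 11)(5 7 9)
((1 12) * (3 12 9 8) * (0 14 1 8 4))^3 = (0 9 14 4 1)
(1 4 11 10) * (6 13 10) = (1 4 11 6 13 10) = [0, 4, 2, 3, 11, 5, 13, 7, 8, 9, 1, 6, 12, 10]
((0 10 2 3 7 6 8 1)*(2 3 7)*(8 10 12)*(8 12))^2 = ((12)(0 8 1)(2 7 6 10 3))^2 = (12)(0 1 8)(2 6 3 7 10)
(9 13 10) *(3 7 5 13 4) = (3 7 5 13 10 9 4) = [0, 1, 2, 7, 3, 13, 6, 5, 8, 4, 9, 11, 12, 10]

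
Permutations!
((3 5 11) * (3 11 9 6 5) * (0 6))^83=(11)(0 9 5 6)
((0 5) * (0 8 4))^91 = (0 4 8 5)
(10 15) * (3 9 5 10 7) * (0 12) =(0 12)(3 9 5 10 15 7) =[12, 1, 2, 9, 4, 10, 6, 3, 8, 5, 15, 11, 0, 13, 14, 7]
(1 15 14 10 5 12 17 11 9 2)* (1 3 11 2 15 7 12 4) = [0, 7, 3, 11, 1, 4, 6, 12, 8, 15, 5, 9, 17, 13, 10, 14, 16, 2] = (1 7 12 17 2 3 11 9 15 14 10 5 4)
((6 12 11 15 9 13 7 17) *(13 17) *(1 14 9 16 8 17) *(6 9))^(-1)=((1 14 6 12 11 15 16 8 17 9)(7 13))^(-1)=(1 9 17 8 16 15 11 12 6 14)(7 13)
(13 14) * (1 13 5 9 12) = (1 13 14 5 9 12) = [0, 13, 2, 3, 4, 9, 6, 7, 8, 12, 10, 11, 1, 14, 5]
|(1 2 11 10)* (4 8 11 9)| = |(1 2 9 4 8 11 10)| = 7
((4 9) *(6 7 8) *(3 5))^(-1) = ((3 5)(4 9)(6 7 8))^(-1) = (3 5)(4 9)(6 8 7)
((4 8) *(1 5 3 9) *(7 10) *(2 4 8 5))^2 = (10)(1 4 3)(2 5 9) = ((1 2 4 5 3 9)(7 10))^2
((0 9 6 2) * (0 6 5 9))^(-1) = (2 6)(5 9)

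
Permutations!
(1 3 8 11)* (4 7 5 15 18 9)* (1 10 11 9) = (1 3 8 9 4 7 5 15 18)(10 11) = [0, 3, 2, 8, 7, 15, 6, 5, 9, 4, 11, 10, 12, 13, 14, 18, 16, 17, 1]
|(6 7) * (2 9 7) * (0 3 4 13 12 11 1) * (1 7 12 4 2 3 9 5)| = 10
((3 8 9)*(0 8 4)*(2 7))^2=(0 9 4 8 3)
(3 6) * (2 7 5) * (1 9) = (1 9)(2 7 5)(3 6) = [0, 9, 7, 6, 4, 2, 3, 5, 8, 1]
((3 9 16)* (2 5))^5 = (2 5)(3 16 9)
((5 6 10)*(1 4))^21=((1 4)(5 6 10))^21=(10)(1 4)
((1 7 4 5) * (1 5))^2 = ((1 7 4))^2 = (1 4 7)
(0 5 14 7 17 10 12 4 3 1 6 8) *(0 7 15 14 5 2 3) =[2, 6, 3, 1, 0, 5, 8, 17, 7, 9, 12, 11, 4, 13, 15, 14, 16, 10] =(0 2 3 1 6 8 7 17 10 12 4)(14 15)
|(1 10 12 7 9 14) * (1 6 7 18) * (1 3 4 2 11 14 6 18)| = 6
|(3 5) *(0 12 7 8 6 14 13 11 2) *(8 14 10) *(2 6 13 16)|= |(0 12 7 14 16 2)(3 5)(6 10 8 13 11)|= 30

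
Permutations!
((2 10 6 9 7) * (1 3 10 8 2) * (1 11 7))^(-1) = (1 9 6 10 3)(2 8)(7 11) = ((1 3 10 6 9)(2 8)(7 11))^(-1)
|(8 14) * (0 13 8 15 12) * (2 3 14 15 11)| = 20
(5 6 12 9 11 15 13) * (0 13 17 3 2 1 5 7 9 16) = [13, 5, 1, 2, 4, 6, 12, 9, 8, 11, 10, 15, 16, 7, 14, 17, 0, 3] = (0 13 7 9 11 15 17 3 2 1 5 6 12 16)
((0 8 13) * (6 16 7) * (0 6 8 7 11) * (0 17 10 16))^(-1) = (0 6 13 8 7)(10 17 11 16)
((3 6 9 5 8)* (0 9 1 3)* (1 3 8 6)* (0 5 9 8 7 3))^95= ((9)(0 8 5 6)(1 7 3))^95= (9)(0 6 5 8)(1 3 7)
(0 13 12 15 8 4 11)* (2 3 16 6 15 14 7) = (0 13 12 14 7 2 3 16 6 15 8 4 11) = [13, 1, 3, 16, 11, 5, 15, 2, 4, 9, 10, 0, 14, 12, 7, 8, 6]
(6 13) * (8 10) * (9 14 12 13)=(6 9 14 12 13)(8 10)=[0, 1, 2, 3, 4, 5, 9, 7, 10, 14, 8, 11, 13, 6, 12]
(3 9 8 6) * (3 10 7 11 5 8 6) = (3 9 6 10 7 11 5 8) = [0, 1, 2, 9, 4, 8, 10, 11, 3, 6, 7, 5]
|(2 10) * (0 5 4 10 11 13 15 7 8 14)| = 11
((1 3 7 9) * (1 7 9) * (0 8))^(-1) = ((0 8)(1 3 9 7))^(-1) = (0 8)(1 7 9 3)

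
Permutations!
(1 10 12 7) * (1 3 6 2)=(1 10 12 7 3 6 2)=[0, 10, 1, 6, 4, 5, 2, 3, 8, 9, 12, 11, 7]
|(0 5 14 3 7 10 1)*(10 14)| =|(0 5 10 1)(3 7 14)| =12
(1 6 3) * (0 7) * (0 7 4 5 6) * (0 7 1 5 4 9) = (0 9)(1 7)(3 5 6) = [9, 7, 2, 5, 4, 6, 3, 1, 8, 0]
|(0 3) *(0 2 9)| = 4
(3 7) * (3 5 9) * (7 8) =[0, 1, 2, 8, 4, 9, 6, 5, 7, 3] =(3 8 7 5 9)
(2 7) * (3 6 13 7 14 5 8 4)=(2 14 5 8 4 3 6 13 7)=[0, 1, 14, 6, 3, 8, 13, 2, 4, 9, 10, 11, 12, 7, 5]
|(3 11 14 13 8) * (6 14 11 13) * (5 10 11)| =|(3 13 8)(5 10 11)(6 14)| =6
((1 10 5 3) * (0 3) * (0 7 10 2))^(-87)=(10)(0 3 1 2)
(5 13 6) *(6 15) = (5 13 15 6) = [0, 1, 2, 3, 4, 13, 5, 7, 8, 9, 10, 11, 12, 15, 14, 6]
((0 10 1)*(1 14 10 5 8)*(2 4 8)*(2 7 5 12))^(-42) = ((0 12 2 4 8 1)(5 7)(10 14))^(-42) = (14)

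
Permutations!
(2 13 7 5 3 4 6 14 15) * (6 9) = [0, 1, 13, 4, 9, 3, 14, 5, 8, 6, 10, 11, 12, 7, 15, 2] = (2 13 7 5 3 4 9 6 14 15)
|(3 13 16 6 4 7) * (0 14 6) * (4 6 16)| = 12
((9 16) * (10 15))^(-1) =((9 16)(10 15))^(-1) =(9 16)(10 15)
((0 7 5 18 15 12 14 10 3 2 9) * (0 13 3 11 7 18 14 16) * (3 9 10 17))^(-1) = ((0 18 15 12 16)(2 10 11 7 5 14 17 3)(9 13))^(-1) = (0 16 12 15 18)(2 3 17 14 5 7 11 10)(9 13)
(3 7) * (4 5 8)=(3 7)(4 5 8)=[0, 1, 2, 7, 5, 8, 6, 3, 4]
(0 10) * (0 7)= (0 10 7)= [10, 1, 2, 3, 4, 5, 6, 0, 8, 9, 7]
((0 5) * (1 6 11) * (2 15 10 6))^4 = ((0 5)(1 2 15 10 6 11))^4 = (1 6 15)(2 11 10)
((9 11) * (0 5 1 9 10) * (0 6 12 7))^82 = (0 5 1 9 11 10 6 12 7) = ((0 5 1 9 11 10 6 12 7))^82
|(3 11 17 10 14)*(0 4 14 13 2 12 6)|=|(0 4 14 3 11 17 10 13 2 12 6)|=11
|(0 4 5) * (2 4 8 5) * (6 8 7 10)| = 6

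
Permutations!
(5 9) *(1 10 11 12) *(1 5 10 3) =(1 3)(5 9 10 11 12) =[0, 3, 2, 1, 4, 9, 6, 7, 8, 10, 11, 12, 5]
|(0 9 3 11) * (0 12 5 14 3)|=10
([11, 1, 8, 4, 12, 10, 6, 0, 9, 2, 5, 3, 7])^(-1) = (0 7 12 4 3 11)(2 9 8)(5 10)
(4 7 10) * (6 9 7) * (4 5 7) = (4 6 9)(5 7 10) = [0, 1, 2, 3, 6, 7, 9, 10, 8, 4, 5]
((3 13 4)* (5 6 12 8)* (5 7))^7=(3 13 4)(5 12 7 6 8)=((3 13 4)(5 6 12 8 7))^7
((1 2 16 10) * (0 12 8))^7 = (0 12 8)(1 10 16 2) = ((0 12 8)(1 2 16 10))^7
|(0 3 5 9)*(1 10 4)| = 12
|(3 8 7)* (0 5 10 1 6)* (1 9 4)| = 21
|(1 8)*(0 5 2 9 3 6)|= 6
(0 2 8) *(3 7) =[2, 1, 8, 7, 4, 5, 6, 3, 0] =(0 2 8)(3 7)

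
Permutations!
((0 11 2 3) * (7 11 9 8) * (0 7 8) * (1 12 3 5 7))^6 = ((0 9)(1 12 3)(2 5 7 11))^6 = (12)(2 7)(5 11)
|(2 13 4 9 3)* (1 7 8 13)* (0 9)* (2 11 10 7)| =18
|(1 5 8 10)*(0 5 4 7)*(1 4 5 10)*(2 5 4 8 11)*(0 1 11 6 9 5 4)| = 24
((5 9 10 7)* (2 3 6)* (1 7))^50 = ((1 7 5 9 10)(2 3 6))^50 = (10)(2 6 3)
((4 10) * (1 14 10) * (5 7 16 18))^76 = ((1 14 10 4)(5 7 16 18))^76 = (18)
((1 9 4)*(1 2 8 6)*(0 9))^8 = (0 9 4 2 8 6 1)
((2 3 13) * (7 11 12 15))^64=(15)(2 3 13)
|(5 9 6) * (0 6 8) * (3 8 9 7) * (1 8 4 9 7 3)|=9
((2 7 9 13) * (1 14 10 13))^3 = (1 13 9 10 7 14 2)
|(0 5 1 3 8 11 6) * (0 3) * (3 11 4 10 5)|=14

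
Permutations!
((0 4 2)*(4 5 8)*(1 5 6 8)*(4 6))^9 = ((0 4 2)(1 5)(6 8))^9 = (1 5)(6 8)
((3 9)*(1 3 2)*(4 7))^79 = (1 2 9 3)(4 7)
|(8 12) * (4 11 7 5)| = 4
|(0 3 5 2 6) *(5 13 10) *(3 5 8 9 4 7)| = 28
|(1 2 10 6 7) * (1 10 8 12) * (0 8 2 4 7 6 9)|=8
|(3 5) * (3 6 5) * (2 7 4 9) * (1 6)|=|(1 6 5)(2 7 4 9)|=12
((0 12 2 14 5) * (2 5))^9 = ((0 12 5)(2 14))^9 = (2 14)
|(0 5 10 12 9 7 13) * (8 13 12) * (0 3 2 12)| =|(0 5 10 8 13 3 2 12 9 7)| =10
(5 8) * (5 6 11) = (5 8 6 11) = [0, 1, 2, 3, 4, 8, 11, 7, 6, 9, 10, 5]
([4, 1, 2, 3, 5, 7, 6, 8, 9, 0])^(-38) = [8, 1, 2, 3, 9, 0, 6, 4, 5, 7]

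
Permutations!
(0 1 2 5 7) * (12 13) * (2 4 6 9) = [1, 4, 5, 3, 6, 7, 9, 0, 8, 2, 10, 11, 13, 12] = (0 1 4 6 9 2 5 7)(12 13)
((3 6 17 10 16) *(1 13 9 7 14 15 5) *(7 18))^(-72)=(18)(3 10 6 16 17)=((1 13 9 18 7 14 15 5)(3 6 17 10 16))^(-72)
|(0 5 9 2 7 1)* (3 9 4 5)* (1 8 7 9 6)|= 4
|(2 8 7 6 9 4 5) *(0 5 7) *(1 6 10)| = |(0 5 2 8)(1 6 9 4 7 10)| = 12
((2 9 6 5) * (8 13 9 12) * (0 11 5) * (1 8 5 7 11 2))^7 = (0 9 8 5 2 6 13 1 12)(7 11)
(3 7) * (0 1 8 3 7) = [1, 8, 2, 0, 4, 5, 6, 7, 3] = (0 1 8 3)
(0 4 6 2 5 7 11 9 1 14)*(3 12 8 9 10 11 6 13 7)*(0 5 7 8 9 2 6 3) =(0 4 13 8 2 7 3 12 9 1 14 5)(10 11) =[4, 14, 7, 12, 13, 0, 6, 3, 2, 1, 11, 10, 9, 8, 5]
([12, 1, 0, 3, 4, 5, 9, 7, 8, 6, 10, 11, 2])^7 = [12, 1, 0, 3, 4, 5, 9, 7, 8, 6, 10, 11, 2]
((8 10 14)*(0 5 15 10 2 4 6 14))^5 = (0 5 15 10)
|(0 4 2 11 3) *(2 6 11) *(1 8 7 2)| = |(0 4 6 11 3)(1 8 7 2)| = 20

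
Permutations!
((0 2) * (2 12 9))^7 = ((0 12 9 2))^7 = (0 2 9 12)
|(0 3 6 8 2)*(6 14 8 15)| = |(0 3 14 8 2)(6 15)| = 10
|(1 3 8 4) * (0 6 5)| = 12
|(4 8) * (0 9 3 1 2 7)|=|(0 9 3 1 2 7)(4 8)|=6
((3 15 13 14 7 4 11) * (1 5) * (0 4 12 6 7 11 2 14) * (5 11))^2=((0 4 2 14 5 1 11 3 15 13)(6 7 12))^2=(0 2 5 11 15)(1 3 13 4 14)(6 12 7)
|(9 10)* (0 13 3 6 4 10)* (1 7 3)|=9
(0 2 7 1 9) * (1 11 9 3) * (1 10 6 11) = (0 2 7 1 3 10 6 11 9) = [2, 3, 7, 10, 4, 5, 11, 1, 8, 0, 6, 9]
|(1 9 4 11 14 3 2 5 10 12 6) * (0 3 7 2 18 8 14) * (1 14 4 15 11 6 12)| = |(0 3 18 8 4 6 14 7 2 5 10 1 9 15 11)| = 15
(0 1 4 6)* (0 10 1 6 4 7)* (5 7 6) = (0 5 7)(1 6 10) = [5, 6, 2, 3, 4, 7, 10, 0, 8, 9, 1]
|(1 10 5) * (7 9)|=6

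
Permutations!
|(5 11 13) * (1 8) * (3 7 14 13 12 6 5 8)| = 12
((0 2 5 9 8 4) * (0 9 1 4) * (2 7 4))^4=((0 7 4 9 8)(1 2 5))^4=(0 8 9 4 7)(1 2 5)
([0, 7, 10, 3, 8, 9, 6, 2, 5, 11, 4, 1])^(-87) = (1 10 5)(2 8 11)(4 9 7)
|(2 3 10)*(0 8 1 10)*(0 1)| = |(0 8)(1 10 2 3)| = 4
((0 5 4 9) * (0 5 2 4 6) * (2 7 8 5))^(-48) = ((0 7 8 5 6)(2 4 9))^(-48) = (9)(0 8 6 7 5)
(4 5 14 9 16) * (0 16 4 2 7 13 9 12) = (0 16 2 7 13 9 4 5 14 12) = [16, 1, 7, 3, 5, 14, 6, 13, 8, 4, 10, 11, 0, 9, 12, 15, 2]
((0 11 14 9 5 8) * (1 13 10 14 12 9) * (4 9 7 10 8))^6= (0 1 7)(8 14 12)(10 11 13)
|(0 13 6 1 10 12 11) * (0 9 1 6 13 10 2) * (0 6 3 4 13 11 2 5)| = |(0 10 12 2 6 3 4 13 11 9 1 5)| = 12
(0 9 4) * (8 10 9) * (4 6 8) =[4, 1, 2, 3, 0, 5, 8, 7, 10, 6, 9] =(0 4)(6 8 10 9)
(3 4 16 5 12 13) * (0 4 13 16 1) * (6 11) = (0 4 1)(3 13)(5 12 16)(6 11) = [4, 0, 2, 13, 1, 12, 11, 7, 8, 9, 10, 6, 16, 3, 14, 15, 5]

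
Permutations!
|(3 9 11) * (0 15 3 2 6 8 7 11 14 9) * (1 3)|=|(0 15 1 3)(2 6 8 7 11)(9 14)|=20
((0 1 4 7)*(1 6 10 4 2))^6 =(0 6 10 4 7)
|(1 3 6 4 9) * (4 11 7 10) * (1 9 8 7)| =|(1 3 6 11)(4 8 7 10)| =4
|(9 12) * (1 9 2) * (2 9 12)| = |(1 12 9 2)| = 4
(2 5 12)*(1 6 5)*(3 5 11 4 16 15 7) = [0, 6, 1, 5, 16, 12, 11, 3, 8, 9, 10, 4, 2, 13, 14, 7, 15] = (1 6 11 4 16 15 7 3 5 12 2)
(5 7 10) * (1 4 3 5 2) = (1 4 3 5 7 10 2) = [0, 4, 1, 5, 3, 7, 6, 10, 8, 9, 2]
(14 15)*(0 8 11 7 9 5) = (0 8 11 7 9 5)(14 15) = [8, 1, 2, 3, 4, 0, 6, 9, 11, 5, 10, 7, 12, 13, 15, 14]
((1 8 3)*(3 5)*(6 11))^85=((1 8 5 3)(6 11))^85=(1 8 5 3)(6 11)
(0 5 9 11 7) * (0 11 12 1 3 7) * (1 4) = (0 5 9 12 4 1 3 7 11) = [5, 3, 2, 7, 1, 9, 6, 11, 8, 12, 10, 0, 4]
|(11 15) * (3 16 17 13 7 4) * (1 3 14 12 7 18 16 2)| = 12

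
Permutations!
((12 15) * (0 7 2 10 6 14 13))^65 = ((0 7 2 10 6 14 13)(12 15))^65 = (0 2 6 13 7 10 14)(12 15)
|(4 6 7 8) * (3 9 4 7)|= |(3 9 4 6)(7 8)|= 4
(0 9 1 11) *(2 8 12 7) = (0 9 1 11)(2 8 12 7) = [9, 11, 8, 3, 4, 5, 6, 2, 12, 1, 10, 0, 7]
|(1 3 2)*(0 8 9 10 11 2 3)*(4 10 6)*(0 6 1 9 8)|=|(1 6 4 10 11 2 9)|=7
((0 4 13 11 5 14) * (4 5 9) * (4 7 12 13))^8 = ((0 5 14)(7 12 13 11 9))^8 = (0 14 5)(7 11 12 9 13)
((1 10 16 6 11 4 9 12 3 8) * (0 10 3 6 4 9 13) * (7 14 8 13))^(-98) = ((0 10 16 4 7 14 8 1 3 13)(6 11 9 12))^(-98) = (0 16 7 8 3)(1 13 10 4 14)(6 9)(11 12)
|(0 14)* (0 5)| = 3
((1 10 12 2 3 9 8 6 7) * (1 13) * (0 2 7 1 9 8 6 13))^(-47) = ((0 2 3 8 13 9 6 1 10 12 7))^(-47) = (0 10 9 3 7 1 13 2 12 6 8)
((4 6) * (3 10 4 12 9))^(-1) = ((3 10 4 6 12 9))^(-1) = (3 9 12 6 4 10)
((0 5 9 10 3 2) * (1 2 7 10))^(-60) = ((0 5 9 1 2)(3 7 10))^(-60) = (10)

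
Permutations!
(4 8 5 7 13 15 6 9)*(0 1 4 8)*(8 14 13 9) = (0 1 4)(5 7 9 14 13 15 6 8) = [1, 4, 2, 3, 0, 7, 8, 9, 5, 14, 10, 11, 12, 15, 13, 6]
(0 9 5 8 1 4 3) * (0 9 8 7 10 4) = (0 8 1)(3 9 5 7 10 4) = [8, 0, 2, 9, 3, 7, 6, 10, 1, 5, 4]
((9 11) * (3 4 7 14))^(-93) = ((3 4 7 14)(9 11))^(-93) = (3 14 7 4)(9 11)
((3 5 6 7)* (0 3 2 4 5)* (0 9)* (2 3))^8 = (9)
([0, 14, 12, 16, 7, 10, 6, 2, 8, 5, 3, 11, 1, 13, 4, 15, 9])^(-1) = [0, 12, 7, 10, 14, 9, 6, 4, 8, 16, 5, 11, 2, 13, 1, 15, 3]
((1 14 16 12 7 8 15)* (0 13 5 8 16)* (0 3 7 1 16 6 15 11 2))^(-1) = ((0 13 5 8 11 2)(1 14 3 7 6 15 16 12))^(-1) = (0 2 11 8 5 13)(1 12 16 15 6 7 3 14)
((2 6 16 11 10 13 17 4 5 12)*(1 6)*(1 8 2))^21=((1 6 16 11 10 13 17 4 5 12)(2 8))^21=(1 6 16 11 10 13 17 4 5 12)(2 8)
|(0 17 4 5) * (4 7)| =|(0 17 7 4 5)| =5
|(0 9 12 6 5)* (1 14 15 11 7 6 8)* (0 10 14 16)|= |(0 9 12 8 1 16)(5 10 14 15 11 7 6)|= 42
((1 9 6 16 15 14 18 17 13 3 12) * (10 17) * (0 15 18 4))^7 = ((0 15 14 4)(1 9 6 16 18 10 17 13 3 12))^7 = (0 4 14 15)(1 13 18 9 3 10 6 12 17 16)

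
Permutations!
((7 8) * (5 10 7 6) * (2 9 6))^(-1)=((2 9 6 5 10 7 8))^(-1)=(2 8 7 10 5 6 9)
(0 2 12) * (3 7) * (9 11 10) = (0 2 12)(3 7)(9 11 10) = [2, 1, 12, 7, 4, 5, 6, 3, 8, 11, 9, 10, 0]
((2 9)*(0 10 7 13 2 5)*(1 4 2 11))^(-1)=(0 5 9 2 4 1 11 13 7 10)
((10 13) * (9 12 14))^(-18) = (14)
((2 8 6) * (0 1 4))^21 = ((0 1 4)(2 8 6))^21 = (8)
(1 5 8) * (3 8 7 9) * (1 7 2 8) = (1 5 2 8 7 9 3) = [0, 5, 8, 1, 4, 2, 6, 9, 7, 3]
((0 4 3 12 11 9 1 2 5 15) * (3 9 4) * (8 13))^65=(0 9)(1 3)(2 12)(4 15)(5 11)(8 13)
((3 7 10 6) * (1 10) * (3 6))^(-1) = ((1 10 3 7))^(-1) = (1 7 3 10)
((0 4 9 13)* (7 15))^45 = (0 4 9 13)(7 15)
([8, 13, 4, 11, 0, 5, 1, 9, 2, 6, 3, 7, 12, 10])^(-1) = (0 4 2 8)(1 6 9 7 11 3 10 13)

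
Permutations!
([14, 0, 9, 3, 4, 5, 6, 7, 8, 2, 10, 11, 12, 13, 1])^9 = (14)(2 9)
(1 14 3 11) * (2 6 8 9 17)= (1 14 3 11)(2 6 8 9 17)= [0, 14, 6, 11, 4, 5, 8, 7, 9, 17, 10, 1, 12, 13, 3, 15, 16, 2]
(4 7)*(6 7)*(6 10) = (4 10 6 7) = [0, 1, 2, 3, 10, 5, 7, 4, 8, 9, 6]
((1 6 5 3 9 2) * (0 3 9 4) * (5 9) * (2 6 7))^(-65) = (0 3 4)(1 7 2)(6 9)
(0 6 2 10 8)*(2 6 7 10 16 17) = [7, 1, 16, 3, 4, 5, 6, 10, 0, 9, 8, 11, 12, 13, 14, 15, 17, 2] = (0 7 10 8)(2 16 17)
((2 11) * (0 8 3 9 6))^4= (11)(0 6 9 3 8)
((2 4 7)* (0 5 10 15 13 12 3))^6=(0 3 12 13 15 10 5)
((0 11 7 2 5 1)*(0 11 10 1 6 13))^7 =(0 6 2 11 10 13 5 7 1)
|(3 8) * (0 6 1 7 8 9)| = 7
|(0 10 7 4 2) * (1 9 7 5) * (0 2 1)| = 12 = |(0 10 5)(1 9 7 4)|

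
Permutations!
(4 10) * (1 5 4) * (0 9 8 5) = (0 9 8 5 4 10 1) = [9, 0, 2, 3, 10, 4, 6, 7, 5, 8, 1]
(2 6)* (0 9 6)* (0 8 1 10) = [9, 10, 8, 3, 4, 5, 2, 7, 1, 6, 0] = (0 9 6 2 8 1 10)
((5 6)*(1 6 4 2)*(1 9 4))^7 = ((1 6 5)(2 9 4))^7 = (1 6 5)(2 9 4)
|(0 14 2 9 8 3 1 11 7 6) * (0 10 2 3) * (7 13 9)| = 8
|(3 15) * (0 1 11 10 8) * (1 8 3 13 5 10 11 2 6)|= 30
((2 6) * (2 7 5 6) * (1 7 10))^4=((1 7 5 6 10))^4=(1 10 6 5 7)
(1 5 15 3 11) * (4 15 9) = [0, 5, 2, 11, 15, 9, 6, 7, 8, 4, 10, 1, 12, 13, 14, 3] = (1 5 9 4 15 3 11)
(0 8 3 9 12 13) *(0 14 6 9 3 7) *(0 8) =(6 9 12 13 14)(7 8) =[0, 1, 2, 3, 4, 5, 9, 8, 7, 12, 10, 11, 13, 14, 6]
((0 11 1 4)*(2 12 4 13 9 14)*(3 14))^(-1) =(0 4 12 2 14 3 9 13 1 11)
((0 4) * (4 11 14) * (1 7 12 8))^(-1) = ((0 11 14 4)(1 7 12 8))^(-1) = (0 4 14 11)(1 8 12 7)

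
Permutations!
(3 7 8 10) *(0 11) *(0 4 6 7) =(0 11 4 6 7 8 10 3) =[11, 1, 2, 0, 6, 5, 7, 8, 10, 9, 3, 4]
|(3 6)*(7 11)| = |(3 6)(7 11)| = 2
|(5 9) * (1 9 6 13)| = 5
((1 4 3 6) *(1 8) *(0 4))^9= (0 6)(1 3)(4 8)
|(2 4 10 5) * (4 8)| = 5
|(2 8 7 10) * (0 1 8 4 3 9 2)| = |(0 1 8 7 10)(2 4 3 9)| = 20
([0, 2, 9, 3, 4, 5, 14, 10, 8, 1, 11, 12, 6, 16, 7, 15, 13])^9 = [0, 1, 2, 3, 4, 5, 10, 12, 8, 9, 6, 14, 7, 16, 11, 15, 13]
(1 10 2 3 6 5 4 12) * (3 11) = (1 10 2 11 3 6 5 4 12) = [0, 10, 11, 6, 12, 4, 5, 7, 8, 9, 2, 3, 1]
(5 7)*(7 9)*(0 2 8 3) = (0 2 8 3)(5 9 7) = [2, 1, 8, 0, 4, 9, 6, 5, 3, 7]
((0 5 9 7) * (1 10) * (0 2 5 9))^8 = (10)(0 2 9 5 7)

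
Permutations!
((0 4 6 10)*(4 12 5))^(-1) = ((0 12 5 4 6 10))^(-1) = (0 10 6 4 5 12)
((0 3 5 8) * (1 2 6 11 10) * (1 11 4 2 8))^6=(11)(0 3 5 1 8)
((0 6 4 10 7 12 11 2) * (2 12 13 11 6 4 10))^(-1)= (0 2 4)(6 12 11 13 7 10)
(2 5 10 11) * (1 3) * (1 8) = (1 3 8)(2 5 10 11) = [0, 3, 5, 8, 4, 10, 6, 7, 1, 9, 11, 2]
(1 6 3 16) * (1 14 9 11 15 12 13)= (1 6 3 16 14 9 11 15 12 13)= [0, 6, 2, 16, 4, 5, 3, 7, 8, 11, 10, 15, 13, 1, 9, 12, 14]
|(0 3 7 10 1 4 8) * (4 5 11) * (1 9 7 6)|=24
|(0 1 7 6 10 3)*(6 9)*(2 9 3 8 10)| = |(0 1 7 3)(2 9 6)(8 10)| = 12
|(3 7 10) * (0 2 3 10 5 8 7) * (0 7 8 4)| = |(10)(0 2 3 7 5 4)| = 6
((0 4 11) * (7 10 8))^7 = ((0 4 11)(7 10 8))^7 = (0 4 11)(7 10 8)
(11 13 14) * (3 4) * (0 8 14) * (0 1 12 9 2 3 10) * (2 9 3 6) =(0 8 14 11 13 1 12 3 4 10)(2 6) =[8, 12, 6, 4, 10, 5, 2, 7, 14, 9, 0, 13, 3, 1, 11]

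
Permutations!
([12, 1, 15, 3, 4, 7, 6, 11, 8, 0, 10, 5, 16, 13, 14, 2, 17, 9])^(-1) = [9, 1, 15, 3, 4, 11, 6, 5, 8, 17, 10, 7, 0, 13, 14, 2, 12, 16]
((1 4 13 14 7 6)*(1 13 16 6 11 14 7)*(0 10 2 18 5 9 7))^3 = (0 18 7 1 6 10 5 11 4 13 2 9 14 16)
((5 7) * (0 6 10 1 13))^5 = ((0 6 10 1 13)(5 7))^5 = (13)(5 7)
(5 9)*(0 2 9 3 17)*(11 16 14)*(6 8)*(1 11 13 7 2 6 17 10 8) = (0 6 1 11 16 14 13 7 2 9 5 3 10 8 17) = [6, 11, 9, 10, 4, 3, 1, 2, 17, 5, 8, 16, 12, 7, 13, 15, 14, 0]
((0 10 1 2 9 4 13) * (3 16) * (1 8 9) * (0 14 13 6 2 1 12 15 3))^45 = (0 10 8 9 4 6 2 12 15 3 16)(13 14)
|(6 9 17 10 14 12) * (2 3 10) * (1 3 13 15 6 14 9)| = 18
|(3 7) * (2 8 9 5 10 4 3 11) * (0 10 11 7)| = |(0 10 4 3)(2 8 9 5 11)| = 20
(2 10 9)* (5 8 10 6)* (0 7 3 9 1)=(0 7 3 9 2 6 5 8 10 1)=[7, 0, 6, 9, 4, 8, 5, 3, 10, 2, 1]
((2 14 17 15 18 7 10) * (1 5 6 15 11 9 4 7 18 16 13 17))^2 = ((18)(1 5 6 15 16 13 17 11 9 4 7 10 2 14))^2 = (18)(1 6 16 17 9 7 2)(4 10 14 5 15 13 11)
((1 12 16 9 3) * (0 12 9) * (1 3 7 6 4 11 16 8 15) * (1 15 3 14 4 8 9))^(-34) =(0 16 11 4 14 3 8 6 7 9 12)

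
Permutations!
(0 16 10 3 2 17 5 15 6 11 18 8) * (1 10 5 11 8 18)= [16, 10, 17, 2, 4, 15, 8, 7, 0, 9, 3, 1, 12, 13, 14, 6, 5, 11, 18]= (18)(0 16 5 15 6 8)(1 10 3 2 17 11)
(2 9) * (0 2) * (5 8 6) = (0 2 9)(5 8 6) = [2, 1, 9, 3, 4, 8, 5, 7, 6, 0]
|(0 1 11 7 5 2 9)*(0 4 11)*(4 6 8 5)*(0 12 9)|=|(0 1 12 9 6 8 5 2)(4 11 7)|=24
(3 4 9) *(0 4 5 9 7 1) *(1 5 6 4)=(0 1)(3 6 4 7 5 9)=[1, 0, 2, 6, 7, 9, 4, 5, 8, 3]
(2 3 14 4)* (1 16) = (1 16)(2 3 14 4) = [0, 16, 3, 14, 2, 5, 6, 7, 8, 9, 10, 11, 12, 13, 4, 15, 1]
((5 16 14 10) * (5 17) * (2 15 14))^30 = ((2 15 14 10 17 5 16))^30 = (2 14 17 16 15 10 5)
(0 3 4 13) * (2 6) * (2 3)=(0 2 6 3 4 13)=[2, 1, 6, 4, 13, 5, 3, 7, 8, 9, 10, 11, 12, 0]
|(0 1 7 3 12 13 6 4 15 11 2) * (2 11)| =10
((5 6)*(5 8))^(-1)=((5 6 8))^(-1)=(5 8 6)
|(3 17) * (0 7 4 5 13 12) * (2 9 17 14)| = |(0 7 4 5 13 12)(2 9 17 3 14)| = 30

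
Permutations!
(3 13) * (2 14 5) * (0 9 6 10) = (0 9 6 10)(2 14 5)(3 13) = [9, 1, 14, 13, 4, 2, 10, 7, 8, 6, 0, 11, 12, 3, 5]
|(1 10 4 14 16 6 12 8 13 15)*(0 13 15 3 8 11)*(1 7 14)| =|(0 13 3 8 15 7 14 16 6 12 11)(1 10 4)| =33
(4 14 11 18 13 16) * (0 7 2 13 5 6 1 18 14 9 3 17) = (0 7 2 13 16 4 9 3 17)(1 18 5 6)(11 14) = [7, 18, 13, 17, 9, 6, 1, 2, 8, 3, 10, 14, 12, 16, 11, 15, 4, 0, 5]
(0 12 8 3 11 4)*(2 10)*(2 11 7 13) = (0 12 8 3 7 13 2 10 11 4) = [12, 1, 10, 7, 0, 5, 6, 13, 3, 9, 11, 4, 8, 2]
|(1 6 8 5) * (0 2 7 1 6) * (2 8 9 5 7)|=12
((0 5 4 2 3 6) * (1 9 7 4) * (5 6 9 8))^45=(9)(0 6)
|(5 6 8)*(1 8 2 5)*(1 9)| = 3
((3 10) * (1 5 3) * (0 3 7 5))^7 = ((0 3 10 1)(5 7))^7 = (0 1 10 3)(5 7)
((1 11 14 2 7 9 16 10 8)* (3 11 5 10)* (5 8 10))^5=((1 8)(2 7 9 16 3 11 14))^5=(1 8)(2 11 16 7 14 3 9)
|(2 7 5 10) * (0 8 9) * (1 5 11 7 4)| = |(0 8 9)(1 5 10 2 4)(7 11)| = 30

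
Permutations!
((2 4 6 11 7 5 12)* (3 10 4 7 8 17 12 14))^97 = ((2 7 5 14 3 10 4 6 11 8 17 12))^97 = (2 7 5 14 3 10 4 6 11 8 17 12)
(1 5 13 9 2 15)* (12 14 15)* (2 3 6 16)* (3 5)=(1 3 6 16 2 12 14 15)(5 13 9)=[0, 3, 12, 6, 4, 13, 16, 7, 8, 5, 10, 11, 14, 9, 15, 1, 2]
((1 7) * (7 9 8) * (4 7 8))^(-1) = (1 7 4 9) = ((1 9 4 7))^(-1)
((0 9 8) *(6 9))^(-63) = (0 6 9 8)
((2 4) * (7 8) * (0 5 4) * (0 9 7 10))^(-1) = (0 10 8 7 9 2 4 5)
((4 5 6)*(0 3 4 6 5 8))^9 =(0 3 4 8) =((0 3 4 8))^9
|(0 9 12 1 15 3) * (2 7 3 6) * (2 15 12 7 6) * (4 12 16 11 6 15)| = 12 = |(0 9 7 3)(1 16 11 6 4 12)(2 15)|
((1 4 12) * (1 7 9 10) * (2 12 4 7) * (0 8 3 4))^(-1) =(0 4 3 8)(1 10 9 7)(2 12) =((0 8 3 4)(1 7 9 10)(2 12))^(-1)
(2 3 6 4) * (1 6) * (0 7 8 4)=(0 7 8 4 2 3 1 6)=[7, 6, 3, 1, 2, 5, 0, 8, 4]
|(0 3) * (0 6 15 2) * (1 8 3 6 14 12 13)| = |(0 6 15 2)(1 8 3 14 12 13)| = 12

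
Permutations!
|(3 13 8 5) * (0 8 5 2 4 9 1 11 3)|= |(0 8 2 4 9 1 11 3 13 5)|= 10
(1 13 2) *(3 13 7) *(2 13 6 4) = (13)(1 7 3 6 4 2) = [0, 7, 1, 6, 2, 5, 4, 3, 8, 9, 10, 11, 12, 13]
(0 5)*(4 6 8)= (0 5)(4 6 8)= [5, 1, 2, 3, 6, 0, 8, 7, 4]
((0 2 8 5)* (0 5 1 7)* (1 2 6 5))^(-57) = ((0 6 5 1 7)(2 8))^(-57) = (0 1 6 7 5)(2 8)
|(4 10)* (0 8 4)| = |(0 8 4 10)| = 4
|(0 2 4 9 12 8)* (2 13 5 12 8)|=8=|(0 13 5 12 2 4 9 8)|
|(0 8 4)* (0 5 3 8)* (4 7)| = |(3 8 7 4 5)| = 5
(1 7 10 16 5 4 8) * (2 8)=(1 7 10 16 5 4 2 8)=[0, 7, 8, 3, 2, 4, 6, 10, 1, 9, 16, 11, 12, 13, 14, 15, 5]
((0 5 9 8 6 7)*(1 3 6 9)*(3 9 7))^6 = (9)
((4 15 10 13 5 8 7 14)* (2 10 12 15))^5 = ((2 10 13 5 8 7 14 4)(12 15))^5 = (2 7 13 4 8 10 14 5)(12 15)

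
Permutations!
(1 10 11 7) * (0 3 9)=(0 3 9)(1 10 11 7)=[3, 10, 2, 9, 4, 5, 6, 1, 8, 0, 11, 7]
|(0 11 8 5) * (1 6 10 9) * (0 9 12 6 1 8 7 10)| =|(0 11 7 10 12 6)(5 9 8)| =6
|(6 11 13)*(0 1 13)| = 5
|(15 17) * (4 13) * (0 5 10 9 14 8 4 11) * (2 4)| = 10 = |(0 5 10 9 14 8 2 4 13 11)(15 17)|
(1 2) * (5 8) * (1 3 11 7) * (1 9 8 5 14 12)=(1 2 3 11 7 9 8 14 12)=[0, 2, 3, 11, 4, 5, 6, 9, 14, 8, 10, 7, 1, 13, 12]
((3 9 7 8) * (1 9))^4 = (1 3 8 7 9)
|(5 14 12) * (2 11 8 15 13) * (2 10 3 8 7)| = |(2 11 7)(3 8 15 13 10)(5 14 12)| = 15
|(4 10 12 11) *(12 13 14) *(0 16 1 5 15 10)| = 11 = |(0 16 1 5 15 10 13 14 12 11 4)|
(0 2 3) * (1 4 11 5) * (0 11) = [2, 4, 3, 11, 0, 1, 6, 7, 8, 9, 10, 5] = (0 2 3 11 5 1 4)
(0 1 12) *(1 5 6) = (0 5 6 1 12) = [5, 12, 2, 3, 4, 6, 1, 7, 8, 9, 10, 11, 0]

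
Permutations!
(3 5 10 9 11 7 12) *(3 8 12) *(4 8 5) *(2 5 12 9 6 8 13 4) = [0, 1, 5, 2, 13, 10, 8, 3, 9, 11, 6, 7, 12, 4] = (2 5 10 6 8 9 11 7 3)(4 13)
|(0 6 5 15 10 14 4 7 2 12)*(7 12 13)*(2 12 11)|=|(0 6 5 15 10 14 4 11 2 13 7 12)|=12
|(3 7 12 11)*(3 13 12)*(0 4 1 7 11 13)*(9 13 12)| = 6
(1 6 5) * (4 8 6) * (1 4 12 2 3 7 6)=(1 12 2 3 7 6 5 4 8)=[0, 12, 3, 7, 8, 4, 5, 6, 1, 9, 10, 11, 2]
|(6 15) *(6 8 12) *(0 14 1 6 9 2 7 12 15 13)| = |(0 14 1 6 13)(2 7 12 9)(8 15)| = 20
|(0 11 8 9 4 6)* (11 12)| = 7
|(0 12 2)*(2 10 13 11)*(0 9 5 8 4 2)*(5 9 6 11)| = 10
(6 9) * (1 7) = (1 7)(6 9) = [0, 7, 2, 3, 4, 5, 9, 1, 8, 6]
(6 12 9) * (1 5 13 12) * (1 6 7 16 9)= (1 5 13 12)(7 16 9)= [0, 5, 2, 3, 4, 13, 6, 16, 8, 7, 10, 11, 1, 12, 14, 15, 9]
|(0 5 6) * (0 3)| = 4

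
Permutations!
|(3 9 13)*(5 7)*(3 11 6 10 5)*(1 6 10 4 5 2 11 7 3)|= |(1 6 4 5 3 9 13 7)(2 11 10)|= 24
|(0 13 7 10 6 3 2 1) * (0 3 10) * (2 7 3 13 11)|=14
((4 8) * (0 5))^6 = ((0 5)(4 8))^6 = (8)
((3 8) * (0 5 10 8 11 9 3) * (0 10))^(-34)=(3 9 11)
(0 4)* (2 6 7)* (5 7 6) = [4, 1, 5, 3, 0, 7, 6, 2] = (0 4)(2 5 7)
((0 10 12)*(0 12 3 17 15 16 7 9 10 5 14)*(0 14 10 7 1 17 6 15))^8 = ((0 5 10 3 6 15 16 1 17)(7 9))^8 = (0 17 1 16 15 6 3 10 5)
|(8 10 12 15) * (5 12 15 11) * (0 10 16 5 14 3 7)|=|(0 10 15 8 16 5 12 11 14 3 7)|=11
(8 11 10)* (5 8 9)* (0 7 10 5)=(0 7 10 9)(5 8 11)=[7, 1, 2, 3, 4, 8, 6, 10, 11, 0, 9, 5]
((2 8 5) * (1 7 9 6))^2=((1 7 9 6)(2 8 5))^2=(1 9)(2 5 8)(6 7)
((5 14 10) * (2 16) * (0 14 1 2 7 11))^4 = (0 1 11 5 7 10 16 14 2)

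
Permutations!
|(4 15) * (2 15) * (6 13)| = 6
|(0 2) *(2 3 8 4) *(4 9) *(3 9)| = 4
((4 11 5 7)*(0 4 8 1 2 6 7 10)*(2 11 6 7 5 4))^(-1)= ((0 2 7 8 1 11 4 6 5 10))^(-1)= (0 10 5 6 4 11 1 8 7 2)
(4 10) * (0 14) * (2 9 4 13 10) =(0 14)(2 9 4)(10 13) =[14, 1, 9, 3, 2, 5, 6, 7, 8, 4, 13, 11, 12, 10, 0]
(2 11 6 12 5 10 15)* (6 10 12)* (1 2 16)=(1 2 11 10 15 16)(5 12)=[0, 2, 11, 3, 4, 12, 6, 7, 8, 9, 15, 10, 5, 13, 14, 16, 1]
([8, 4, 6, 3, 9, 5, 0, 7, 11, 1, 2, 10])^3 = (0 10)(2 8)(6 11)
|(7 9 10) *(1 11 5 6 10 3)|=8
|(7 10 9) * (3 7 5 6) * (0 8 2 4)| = 12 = |(0 8 2 4)(3 7 10 9 5 6)|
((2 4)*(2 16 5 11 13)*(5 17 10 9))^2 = ((2 4 16 17 10 9 5 11 13))^2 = (2 16 10 5 13 4 17 9 11)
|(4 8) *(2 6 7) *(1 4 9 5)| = 15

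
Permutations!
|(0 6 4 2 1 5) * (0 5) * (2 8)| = 6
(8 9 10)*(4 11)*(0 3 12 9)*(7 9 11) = (0 3 12 11 4 7 9 10 8) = [3, 1, 2, 12, 7, 5, 6, 9, 0, 10, 8, 4, 11]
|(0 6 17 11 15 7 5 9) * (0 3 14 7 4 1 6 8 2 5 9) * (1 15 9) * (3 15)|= 20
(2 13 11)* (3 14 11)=[0, 1, 13, 14, 4, 5, 6, 7, 8, 9, 10, 2, 12, 3, 11]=(2 13 3 14 11)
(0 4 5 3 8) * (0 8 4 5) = (8)(0 5 3 4) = [5, 1, 2, 4, 0, 3, 6, 7, 8]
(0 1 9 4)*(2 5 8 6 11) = (0 1 9 4)(2 5 8 6 11) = [1, 9, 5, 3, 0, 8, 11, 7, 6, 4, 10, 2]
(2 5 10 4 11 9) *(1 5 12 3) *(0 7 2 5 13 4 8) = (0 7 2 12 3 1 13 4 11 9 5 10 8) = [7, 13, 12, 1, 11, 10, 6, 2, 0, 5, 8, 9, 3, 4]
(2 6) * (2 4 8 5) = (2 6 4 8 5) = [0, 1, 6, 3, 8, 2, 4, 7, 5]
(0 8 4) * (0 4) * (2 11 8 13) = (0 13 2 11 8) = [13, 1, 11, 3, 4, 5, 6, 7, 0, 9, 10, 8, 12, 2]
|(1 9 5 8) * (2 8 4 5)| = 4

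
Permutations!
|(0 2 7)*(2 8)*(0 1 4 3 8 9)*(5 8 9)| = |(0 5 8 2 7 1 4 3 9)| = 9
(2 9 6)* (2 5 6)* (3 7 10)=(2 9)(3 7 10)(5 6)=[0, 1, 9, 7, 4, 6, 5, 10, 8, 2, 3]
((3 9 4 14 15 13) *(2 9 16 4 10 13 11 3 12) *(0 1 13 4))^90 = (0 16 3 11 15 14 4 10 9 2 12 13 1)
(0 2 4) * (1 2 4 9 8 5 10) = (0 4)(1 2 9 8 5 10) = [4, 2, 9, 3, 0, 10, 6, 7, 5, 8, 1]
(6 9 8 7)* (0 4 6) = (0 4 6 9 8 7) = [4, 1, 2, 3, 6, 5, 9, 0, 7, 8]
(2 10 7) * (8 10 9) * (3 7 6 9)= [0, 1, 3, 7, 4, 5, 9, 2, 10, 8, 6]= (2 3 7)(6 9 8 10)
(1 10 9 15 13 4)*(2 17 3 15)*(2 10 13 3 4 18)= (1 13 18 2 17 4)(3 15)(9 10)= [0, 13, 17, 15, 1, 5, 6, 7, 8, 10, 9, 11, 12, 18, 14, 3, 16, 4, 2]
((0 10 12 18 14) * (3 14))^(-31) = (0 14 3 18 12 10)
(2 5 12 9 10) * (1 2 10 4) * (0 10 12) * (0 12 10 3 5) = [3, 2, 0, 5, 1, 12, 6, 7, 8, 4, 10, 11, 9] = (0 3 5 12 9 4 1 2)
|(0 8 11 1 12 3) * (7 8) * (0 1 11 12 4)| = 7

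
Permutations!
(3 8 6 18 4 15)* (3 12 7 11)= [0, 1, 2, 8, 15, 5, 18, 11, 6, 9, 10, 3, 7, 13, 14, 12, 16, 17, 4]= (3 8 6 18 4 15 12 7 11)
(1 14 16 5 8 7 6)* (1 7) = (1 14 16 5 8)(6 7) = [0, 14, 2, 3, 4, 8, 7, 6, 1, 9, 10, 11, 12, 13, 16, 15, 5]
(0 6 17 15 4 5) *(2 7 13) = (0 6 17 15 4 5)(2 7 13) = [6, 1, 7, 3, 5, 0, 17, 13, 8, 9, 10, 11, 12, 2, 14, 4, 16, 15]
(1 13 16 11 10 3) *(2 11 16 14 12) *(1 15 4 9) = [0, 13, 11, 15, 9, 5, 6, 7, 8, 1, 3, 10, 2, 14, 12, 4, 16] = (16)(1 13 14 12 2 11 10 3 15 4 9)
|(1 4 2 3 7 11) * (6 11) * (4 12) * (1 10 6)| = |(1 12 4 2 3 7)(6 11 10)| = 6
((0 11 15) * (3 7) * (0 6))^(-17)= (0 6 15 11)(3 7)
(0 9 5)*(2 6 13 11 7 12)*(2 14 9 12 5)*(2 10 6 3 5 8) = [12, 1, 3, 5, 4, 0, 13, 8, 2, 10, 6, 7, 14, 11, 9] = (0 12 14 9 10 6 13 11 7 8 2 3 5)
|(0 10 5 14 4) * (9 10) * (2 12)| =6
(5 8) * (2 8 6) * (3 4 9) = [0, 1, 8, 4, 9, 6, 2, 7, 5, 3] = (2 8 5 6)(3 4 9)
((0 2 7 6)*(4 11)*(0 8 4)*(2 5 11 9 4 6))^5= ((0 5 11)(2 7)(4 9)(6 8))^5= (0 11 5)(2 7)(4 9)(6 8)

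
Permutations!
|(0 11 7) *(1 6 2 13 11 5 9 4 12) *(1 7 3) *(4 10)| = 42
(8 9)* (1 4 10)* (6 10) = (1 4 6 10)(8 9) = [0, 4, 2, 3, 6, 5, 10, 7, 9, 8, 1]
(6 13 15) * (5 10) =[0, 1, 2, 3, 4, 10, 13, 7, 8, 9, 5, 11, 12, 15, 14, 6] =(5 10)(6 13 15)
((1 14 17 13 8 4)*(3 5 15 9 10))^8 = ((1 14 17 13 8 4)(3 5 15 9 10))^8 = (1 17 8)(3 9 5 10 15)(4 14 13)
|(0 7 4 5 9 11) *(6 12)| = |(0 7 4 5 9 11)(6 12)| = 6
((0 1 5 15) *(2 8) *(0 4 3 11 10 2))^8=((0 1 5 15 4 3 11 10 2 8))^8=(0 2 11 4 5)(1 8 10 3 15)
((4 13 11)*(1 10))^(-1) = ((1 10)(4 13 11))^(-1) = (1 10)(4 11 13)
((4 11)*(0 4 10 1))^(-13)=((0 4 11 10 1))^(-13)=(0 11 1 4 10)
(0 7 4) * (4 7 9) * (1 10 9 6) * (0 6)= (1 10 9 4 6)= [0, 10, 2, 3, 6, 5, 1, 7, 8, 4, 9]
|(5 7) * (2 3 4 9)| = |(2 3 4 9)(5 7)| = 4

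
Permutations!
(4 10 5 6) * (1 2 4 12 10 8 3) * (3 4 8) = (1 2 8 4 3)(5 6 12 10) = [0, 2, 8, 1, 3, 6, 12, 7, 4, 9, 5, 11, 10]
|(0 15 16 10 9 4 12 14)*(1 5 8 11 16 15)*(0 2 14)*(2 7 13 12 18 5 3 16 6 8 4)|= 33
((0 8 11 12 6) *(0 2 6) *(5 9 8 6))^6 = ((0 6 2 5 9 8 11 12))^6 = (0 11 9 2)(5 6 12 8)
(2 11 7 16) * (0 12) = (0 12)(2 11 7 16) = [12, 1, 11, 3, 4, 5, 6, 16, 8, 9, 10, 7, 0, 13, 14, 15, 2]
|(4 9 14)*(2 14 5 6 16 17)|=8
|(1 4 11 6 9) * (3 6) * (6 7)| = |(1 4 11 3 7 6 9)| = 7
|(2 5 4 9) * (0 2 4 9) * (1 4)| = |(0 2 5 9 1 4)| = 6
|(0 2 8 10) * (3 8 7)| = |(0 2 7 3 8 10)| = 6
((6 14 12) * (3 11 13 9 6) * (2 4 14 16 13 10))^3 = (2 12 10 14 11 4 3)(6 9 13 16)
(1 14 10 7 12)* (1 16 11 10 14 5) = (1 5)(7 12 16 11 10) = [0, 5, 2, 3, 4, 1, 6, 12, 8, 9, 7, 10, 16, 13, 14, 15, 11]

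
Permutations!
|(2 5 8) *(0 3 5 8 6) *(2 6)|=|(0 3 5 2 8 6)|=6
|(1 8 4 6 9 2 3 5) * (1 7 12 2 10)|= 30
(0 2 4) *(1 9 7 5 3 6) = (0 2 4)(1 9 7 5 3 6) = [2, 9, 4, 6, 0, 3, 1, 5, 8, 7]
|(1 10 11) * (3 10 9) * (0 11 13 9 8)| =4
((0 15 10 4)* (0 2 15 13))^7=((0 13)(2 15 10 4))^7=(0 13)(2 4 10 15)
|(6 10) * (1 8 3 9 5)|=10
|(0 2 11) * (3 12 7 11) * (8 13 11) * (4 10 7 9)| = |(0 2 3 12 9 4 10 7 8 13 11)| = 11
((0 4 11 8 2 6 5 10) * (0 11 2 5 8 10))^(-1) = (0 5 8 6 2 4)(10 11)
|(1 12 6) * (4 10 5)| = 3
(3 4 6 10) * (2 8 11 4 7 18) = (2 8 11 4 6 10 3 7 18) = [0, 1, 8, 7, 6, 5, 10, 18, 11, 9, 3, 4, 12, 13, 14, 15, 16, 17, 2]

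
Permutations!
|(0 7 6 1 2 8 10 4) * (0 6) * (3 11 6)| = 8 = |(0 7)(1 2 8 10 4 3 11 6)|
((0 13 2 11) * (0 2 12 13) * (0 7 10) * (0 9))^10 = ((0 7 10 9)(2 11)(12 13))^10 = (13)(0 10)(7 9)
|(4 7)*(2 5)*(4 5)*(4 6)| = |(2 6 4 7 5)| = 5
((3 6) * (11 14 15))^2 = (11 15 14)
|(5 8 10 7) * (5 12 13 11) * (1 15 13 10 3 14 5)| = |(1 15 13 11)(3 14 5 8)(7 12 10)| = 12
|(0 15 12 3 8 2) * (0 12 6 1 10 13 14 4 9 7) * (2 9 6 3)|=|(0 15 3 8 9 7)(1 10 13 14 4 6)(2 12)|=6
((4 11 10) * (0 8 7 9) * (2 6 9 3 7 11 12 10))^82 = ((0 8 11 2 6 9)(3 7)(4 12 10))^82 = (0 6 11)(2 8 9)(4 12 10)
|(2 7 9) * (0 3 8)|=|(0 3 8)(2 7 9)|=3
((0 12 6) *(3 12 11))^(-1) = ((0 11 3 12 6))^(-1) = (0 6 12 3 11)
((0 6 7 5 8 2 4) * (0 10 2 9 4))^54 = (10)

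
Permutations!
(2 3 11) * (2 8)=[0, 1, 3, 11, 4, 5, 6, 7, 2, 9, 10, 8]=(2 3 11 8)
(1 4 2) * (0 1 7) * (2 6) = (0 1 4 6 2 7) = [1, 4, 7, 3, 6, 5, 2, 0]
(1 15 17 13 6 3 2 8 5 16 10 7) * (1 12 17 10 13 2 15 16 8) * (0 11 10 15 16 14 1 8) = (0 11 10 7 12 17 2 8 5)(1 14)(3 16 13 6) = [11, 14, 8, 16, 4, 0, 3, 12, 5, 9, 7, 10, 17, 6, 1, 15, 13, 2]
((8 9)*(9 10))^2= (8 9 10)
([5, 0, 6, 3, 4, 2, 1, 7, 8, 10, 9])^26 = (10)(0 5 2 6 1)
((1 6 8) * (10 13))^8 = (13)(1 8 6)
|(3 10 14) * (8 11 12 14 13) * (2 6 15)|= 21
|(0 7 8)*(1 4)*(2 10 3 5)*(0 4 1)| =|(0 7 8 4)(2 10 3 5)| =4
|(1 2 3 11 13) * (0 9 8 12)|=20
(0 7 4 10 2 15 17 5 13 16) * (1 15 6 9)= (0 7 4 10 2 6 9 1 15 17 5 13 16)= [7, 15, 6, 3, 10, 13, 9, 4, 8, 1, 2, 11, 12, 16, 14, 17, 0, 5]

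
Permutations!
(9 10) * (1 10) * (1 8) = (1 10 9 8) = [0, 10, 2, 3, 4, 5, 6, 7, 1, 8, 9]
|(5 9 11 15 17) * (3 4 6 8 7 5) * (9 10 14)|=|(3 4 6 8 7 5 10 14 9 11 15 17)|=12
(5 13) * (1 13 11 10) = (1 13 5 11 10) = [0, 13, 2, 3, 4, 11, 6, 7, 8, 9, 1, 10, 12, 5]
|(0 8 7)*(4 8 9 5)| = 6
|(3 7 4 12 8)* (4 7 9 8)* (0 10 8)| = |(0 10 8 3 9)(4 12)| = 10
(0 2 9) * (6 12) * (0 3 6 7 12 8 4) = (0 2 9 3 6 8 4)(7 12) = [2, 1, 9, 6, 0, 5, 8, 12, 4, 3, 10, 11, 7]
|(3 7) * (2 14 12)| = |(2 14 12)(3 7)| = 6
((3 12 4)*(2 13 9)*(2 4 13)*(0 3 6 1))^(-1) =((0 3 12 13 9 4 6 1))^(-1) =(0 1 6 4 9 13 12 3)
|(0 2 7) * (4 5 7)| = 5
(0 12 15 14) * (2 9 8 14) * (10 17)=(0 12 15 2 9 8 14)(10 17)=[12, 1, 9, 3, 4, 5, 6, 7, 14, 8, 17, 11, 15, 13, 0, 2, 16, 10]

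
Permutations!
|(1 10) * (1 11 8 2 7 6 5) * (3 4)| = 8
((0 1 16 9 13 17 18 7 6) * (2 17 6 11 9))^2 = (0 16 17 7 9 6 1 2 18 11 13)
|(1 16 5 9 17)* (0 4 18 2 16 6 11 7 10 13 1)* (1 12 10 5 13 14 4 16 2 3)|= |(0 16 13 12 10 14 4 18 3 1 6 11 7 5 9 17)|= 16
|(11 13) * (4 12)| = 2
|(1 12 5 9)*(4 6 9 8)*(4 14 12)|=4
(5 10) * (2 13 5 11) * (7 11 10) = (2 13 5 7 11) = [0, 1, 13, 3, 4, 7, 6, 11, 8, 9, 10, 2, 12, 5]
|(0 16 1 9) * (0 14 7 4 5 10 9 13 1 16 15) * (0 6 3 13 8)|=42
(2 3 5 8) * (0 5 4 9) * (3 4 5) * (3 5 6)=(0 5 8 2 4 9)(3 6)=[5, 1, 4, 6, 9, 8, 3, 7, 2, 0]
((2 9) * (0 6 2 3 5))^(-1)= (0 5 3 9 2 6)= ((0 6 2 9 3 5))^(-1)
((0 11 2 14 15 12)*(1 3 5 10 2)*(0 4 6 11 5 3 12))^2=(0 10 14)(1 4 11 12 6)(2 15 5)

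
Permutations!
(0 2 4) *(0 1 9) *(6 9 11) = (0 2 4 1 11 6 9) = [2, 11, 4, 3, 1, 5, 9, 7, 8, 0, 10, 6]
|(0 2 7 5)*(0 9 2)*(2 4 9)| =|(2 7 5)(4 9)| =6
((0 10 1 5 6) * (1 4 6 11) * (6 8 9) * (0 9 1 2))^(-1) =(0 2 11 5 1 8 4 10)(6 9)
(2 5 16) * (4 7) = (2 5 16)(4 7) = [0, 1, 5, 3, 7, 16, 6, 4, 8, 9, 10, 11, 12, 13, 14, 15, 2]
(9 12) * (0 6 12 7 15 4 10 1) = (0 6 12 9 7 15 4 10 1) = [6, 0, 2, 3, 10, 5, 12, 15, 8, 7, 1, 11, 9, 13, 14, 4]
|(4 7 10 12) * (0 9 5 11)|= |(0 9 5 11)(4 7 10 12)|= 4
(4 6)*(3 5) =(3 5)(4 6) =[0, 1, 2, 5, 6, 3, 4]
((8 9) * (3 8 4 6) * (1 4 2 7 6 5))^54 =(9)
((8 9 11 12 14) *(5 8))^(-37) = (5 14 12 11 9 8) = ((5 8 9 11 12 14))^(-37)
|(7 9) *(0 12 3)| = 6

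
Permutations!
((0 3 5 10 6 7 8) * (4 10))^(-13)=((0 3 5 4 10 6 7 8))^(-13)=(0 4 7 3 10 8 5 6)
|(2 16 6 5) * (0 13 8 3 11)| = 20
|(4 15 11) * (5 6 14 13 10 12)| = 6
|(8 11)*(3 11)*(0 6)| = 6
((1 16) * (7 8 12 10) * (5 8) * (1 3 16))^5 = ((3 16)(5 8 12 10 7))^5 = (3 16)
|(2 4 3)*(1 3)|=4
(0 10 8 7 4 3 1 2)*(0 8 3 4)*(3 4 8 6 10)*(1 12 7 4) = (0 3 12 7)(1 2 6 10)(4 8) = [3, 2, 6, 12, 8, 5, 10, 0, 4, 9, 1, 11, 7]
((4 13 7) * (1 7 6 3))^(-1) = (1 3 6 13 4 7)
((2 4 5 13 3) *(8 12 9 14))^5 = ((2 4 5 13 3)(8 12 9 14))^5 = (8 12 9 14)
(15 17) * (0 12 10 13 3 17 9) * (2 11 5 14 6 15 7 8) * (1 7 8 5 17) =(0 12 10 13 3 1 7 5 14 6 15 9)(2 11 17 8) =[12, 7, 11, 1, 4, 14, 15, 5, 2, 0, 13, 17, 10, 3, 6, 9, 16, 8]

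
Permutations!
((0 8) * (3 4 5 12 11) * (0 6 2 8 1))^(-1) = (0 1)(2 6 8)(3 11 12 5 4)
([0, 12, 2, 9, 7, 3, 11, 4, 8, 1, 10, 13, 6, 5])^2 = (1 6 13 3)(5 9 12 11)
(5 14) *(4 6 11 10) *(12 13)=[0, 1, 2, 3, 6, 14, 11, 7, 8, 9, 4, 10, 13, 12, 5]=(4 6 11 10)(5 14)(12 13)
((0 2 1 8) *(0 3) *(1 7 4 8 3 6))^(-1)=((0 2 7 4 8 6 1 3))^(-1)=(0 3 1 6 8 4 7 2)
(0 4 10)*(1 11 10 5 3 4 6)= (0 6 1 11 10)(3 4 5)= [6, 11, 2, 4, 5, 3, 1, 7, 8, 9, 0, 10]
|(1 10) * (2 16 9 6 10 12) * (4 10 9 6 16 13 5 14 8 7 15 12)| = 24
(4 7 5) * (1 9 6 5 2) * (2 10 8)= (1 9 6 5 4 7 10 8 2)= [0, 9, 1, 3, 7, 4, 5, 10, 2, 6, 8]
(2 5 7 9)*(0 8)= (0 8)(2 5 7 9)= [8, 1, 5, 3, 4, 7, 6, 9, 0, 2]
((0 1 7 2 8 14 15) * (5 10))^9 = (0 7 8 15 1 2 14)(5 10)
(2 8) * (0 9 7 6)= (0 9 7 6)(2 8)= [9, 1, 8, 3, 4, 5, 0, 6, 2, 7]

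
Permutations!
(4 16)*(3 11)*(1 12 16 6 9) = [0, 12, 2, 11, 6, 5, 9, 7, 8, 1, 10, 3, 16, 13, 14, 15, 4] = (1 12 16 4 6 9)(3 11)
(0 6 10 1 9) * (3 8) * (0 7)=(0 6 10 1 9 7)(3 8)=[6, 9, 2, 8, 4, 5, 10, 0, 3, 7, 1]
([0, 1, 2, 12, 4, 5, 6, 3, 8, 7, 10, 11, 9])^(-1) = [0, 1, 2, 7, 4, 5, 6, 9, 8, 12, 10, 11, 3]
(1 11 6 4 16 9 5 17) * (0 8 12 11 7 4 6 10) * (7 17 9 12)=[8, 17, 2, 3, 16, 9, 6, 4, 7, 5, 0, 10, 11, 13, 14, 15, 12, 1]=(0 8 7 4 16 12 11 10)(1 17)(5 9)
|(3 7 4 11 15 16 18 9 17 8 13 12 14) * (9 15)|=30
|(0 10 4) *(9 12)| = 6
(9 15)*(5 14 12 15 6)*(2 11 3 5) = [0, 1, 11, 5, 4, 14, 2, 7, 8, 6, 10, 3, 15, 13, 12, 9] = (2 11 3 5 14 12 15 9 6)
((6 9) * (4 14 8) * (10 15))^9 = (6 9)(10 15)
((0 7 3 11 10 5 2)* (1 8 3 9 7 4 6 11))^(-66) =((0 4 6 11 10 5 2)(1 8 3)(7 9))^(-66) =(0 10 4 5 6 2 11)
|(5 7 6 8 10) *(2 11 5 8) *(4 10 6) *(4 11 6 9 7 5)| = 6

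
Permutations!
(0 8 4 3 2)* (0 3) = (0 8 4)(2 3) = [8, 1, 3, 2, 0, 5, 6, 7, 4]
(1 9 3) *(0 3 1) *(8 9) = (0 3)(1 8 9) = [3, 8, 2, 0, 4, 5, 6, 7, 9, 1]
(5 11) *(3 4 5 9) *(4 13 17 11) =(3 13 17 11 9)(4 5) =[0, 1, 2, 13, 5, 4, 6, 7, 8, 3, 10, 9, 12, 17, 14, 15, 16, 11]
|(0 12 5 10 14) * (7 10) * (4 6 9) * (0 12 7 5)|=15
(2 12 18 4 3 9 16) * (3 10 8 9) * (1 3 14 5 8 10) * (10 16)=(1 3 14 5 8 9 10 16 2 12 18 4)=[0, 3, 12, 14, 1, 8, 6, 7, 9, 10, 16, 11, 18, 13, 5, 15, 2, 17, 4]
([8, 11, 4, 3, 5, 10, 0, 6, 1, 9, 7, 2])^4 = (0 2 7 1 5)(4 6 11 10 8)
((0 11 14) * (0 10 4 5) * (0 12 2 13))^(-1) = ((0 11 14 10 4 5 12 2 13))^(-1) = (0 13 2 12 5 4 10 14 11)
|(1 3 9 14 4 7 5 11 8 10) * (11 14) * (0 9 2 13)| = |(0 9 11 8 10 1 3 2 13)(4 7 5 14)| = 36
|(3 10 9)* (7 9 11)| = 5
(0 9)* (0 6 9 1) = (0 1)(6 9) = [1, 0, 2, 3, 4, 5, 9, 7, 8, 6]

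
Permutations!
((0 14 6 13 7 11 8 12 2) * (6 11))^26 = ((0 14 11 8 12 2)(6 13 7))^26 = (0 11 12)(2 14 8)(6 7 13)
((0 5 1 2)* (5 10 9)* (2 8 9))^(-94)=(0 2 10)(1 9)(5 8)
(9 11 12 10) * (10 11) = [0, 1, 2, 3, 4, 5, 6, 7, 8, 10, 9, 12, 11] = (9 10)(11 12)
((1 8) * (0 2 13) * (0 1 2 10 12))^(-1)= (0 12 10)(1 13 2 8)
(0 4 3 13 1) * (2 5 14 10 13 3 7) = (0 4 7 2 5 14 10 13 1) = [4, 0, 5, 3, 7, 14, 6, 2, 8, 9, 13, 11, 12, 1, 10]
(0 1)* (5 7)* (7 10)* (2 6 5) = (0 1)(2 6 5 10 7) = [1, 0, 6, 3, 4, 10, 5, 2, 8, 9, 7]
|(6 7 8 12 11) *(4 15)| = 10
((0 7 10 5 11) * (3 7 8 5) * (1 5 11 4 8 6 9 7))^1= (0 6 9 7 10 3 1 5 4 8 11)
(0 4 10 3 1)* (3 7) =(0 4 10 7 3 1) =[4, 0, 2, 1, 10, 5, 6, 3, 8, 9, 7]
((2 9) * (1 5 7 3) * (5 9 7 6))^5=(9)(5 6)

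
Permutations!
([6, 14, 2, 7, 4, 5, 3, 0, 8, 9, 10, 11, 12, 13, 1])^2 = (14)(0 3)(6 7)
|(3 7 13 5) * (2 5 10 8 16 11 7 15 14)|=|(2 5 3 15 14)(7 13 10 8 16 11)|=30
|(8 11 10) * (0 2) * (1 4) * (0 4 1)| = 3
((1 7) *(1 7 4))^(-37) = (7)(1 4)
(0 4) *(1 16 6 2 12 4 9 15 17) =(0 9 15 17 1 16 6 2 12 4) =[9, 16, 12, 3, 0, 5, 2, 7, 8, 15, 10, 11, 4, 13, 14, 17, 6, 1]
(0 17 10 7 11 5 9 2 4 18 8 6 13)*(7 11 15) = (0 17 10 11 5 9 2 4 18 8 6 13)(7 15) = [17, 1, 4, 3, 18, 9, 13, 15, 6, 2, 11, 5, 12, 0, 14, 7, 16, 10, 8]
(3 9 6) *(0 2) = (0 2)(3 9 6) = [2, 1, 0, 9, 4, 5, 3, 7, 8, 6]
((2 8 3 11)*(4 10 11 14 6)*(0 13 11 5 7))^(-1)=((0 13 11 2 8 3 14 6 4 10 5 7))^(-1)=(0 7 5 10 4 6 14 3 8 2 11 13)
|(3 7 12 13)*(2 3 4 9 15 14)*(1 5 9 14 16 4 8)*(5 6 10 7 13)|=15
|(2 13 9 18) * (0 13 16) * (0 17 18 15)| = 4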